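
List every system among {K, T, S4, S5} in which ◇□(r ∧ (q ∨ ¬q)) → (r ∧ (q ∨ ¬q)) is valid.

S5-tableau for the negation ¬(◇□(r ∧ (q ∨ ¬q)) → (r ∧ (q ∨ ¬q))):
1. ¬(◇□(r ∧ (q ∨ ¬q)) → (r ∧ (q ∨ ¬q))), w0
2. ◇□(r ∧ (q ∨ ¬q)), w0   [¬→-rule on 1]
3. ¬(r ∧ (q ∨ ¬q)), w0   [¬→-rule on 1]
4. ¬r, w0   [¬∧-rule on 3 (branches; this branch)]
5. □(r ∧ (q ∨ ¬q)), w1   [◇-rule on 2: fresh world w1, w0Rw1]
6. r ∧ (q ∨ ¬q), w0   [□-rule on 5 via w1Rw0]
7. r, w0   [∧-rule on 6]
8. q ∨ ¬q, w0   [∧-rule on 6]
Accessibility: w0Rw0, w0Rw1, w1Rw0, w1Rw1
Branch closes: r and ¬r both at w0.
Every branch closes (one shown): valid in S5.
S4-tableau for the negation ¬(◇□(r ∧ (q ∨ ¬q)) → (r ∧ (q ∨ ¬q))):
1. ¬(◇□(r ∧ (q ∨ ¬q)) → (r ∧ (q ∨ ¬q))), w0
2. ◇□(r ∧ (q ∨ ¬q)), w0   [¬→-rule on 1]
3. ¬(r ∧ (q ∨ ¬q)), w0   [¬→-rule on 1]
4. ¬r, w0   [¬∧-rule on 3 (branches; this branch)]
5. □(r ∧ (q ∨ ¬q)), w1   [◇-rule on 2: fresh world w1, w0Rw1]
6. r ∧ (q ∨ ¬q), w1   [□-rule on 5 via w1Rw1]
7. r, w1   [∧-rule on 6]
8. q ∨ ¬q, w1   [∧-rule on 6]
9. ¬q, w1   [∨-rule on 8 (branches; this branch)]
Accessibility: w0Rw0, w0Rw1, w1Rw1
Complete open branch: countermodel on an S4-frame, so not valid in S4, nor in K, T (the same frame is also a K-frame and a T-frame).

S5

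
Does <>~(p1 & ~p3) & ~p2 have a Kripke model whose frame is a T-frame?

1. <>~(p1 & ~p3) & ~p2, w0
2. <>~(p1 & ~p3), w0
3. ~p2, w0
4. ~(p1 & ~p3), w1
5. p3, w1
Accessibility: w0Rw0, w0Rw1, w1Rw1

Yes, satisfiable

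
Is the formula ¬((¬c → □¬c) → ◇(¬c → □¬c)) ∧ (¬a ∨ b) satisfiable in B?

Unsatisfiable (every branch closes)

1. ¬((¬c → □¬c) → ◇(¬c → □¬c)) ∧ (¬a ∨ b), w0
2. ¬((¬c → □¬c) → ◇(¬c → □¬c)), w0   [∧-rule on 1]
3. ¬a ∨ b, w0   [∧-rule on 1]
4. ¬c → □¬c, w0   [¬→-rule on 2]
5. ¬◇(¬c → □¬c), w0   [¬→-rule on 2]
6. ¬(¬c → □¬c), w0   [¬◇-rule on 5 via w0Rw0]
7. ¬c, w0   [¬→-rule on 6]
8. ¬□¬c, w0   [¬→-rule on 6]
9. b, w0   [∨-rule on 3 (branches; this branch)]
10. □¬c, w0   [→-rule on 4 (branches; this branch)]
11. c, w1   [¬□-rule on 8: fresh world w1, w0Rw1]
12. ¬(¬c → □¬c), w1   [¬◇-rule on 5 via w0Rw1]
13. ¬c, w1   [¬→-rule on 12]
14. ¬□¬c, w1   [¬→-rule on 12]
Accessibility: w0Rw0, w0Rw1, w1Rw0, w1Rw1
Branch closes: c and ¬c both at w1.
(One branch shown.) All branches close.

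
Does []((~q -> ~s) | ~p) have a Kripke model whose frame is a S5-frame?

Yes, satisfiable

1. []((~q -> ~s) | ~p), 0
2. (~q -> ~s) | ~p, 0
3. ~p, 0
Accessibility: 0R0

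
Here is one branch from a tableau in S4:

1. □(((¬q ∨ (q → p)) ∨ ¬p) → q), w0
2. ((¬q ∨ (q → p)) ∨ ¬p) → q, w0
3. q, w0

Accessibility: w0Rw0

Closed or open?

There is no literal clash: for every atom and world, at most one sign appears.

Open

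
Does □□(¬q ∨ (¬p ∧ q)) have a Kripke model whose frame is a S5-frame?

1. □□(¬q ∨ (¬p ∧ q)), 0
2. □(¬q ∨ (¬p ∧ q)), 0
3. ¬q ∨ (¬p ∧ q), 0
4. ¬p ∧ q, 0
5. ¬p, 0
6. q, 0
Accessibility: 0R0

Satisfiable (open branch found)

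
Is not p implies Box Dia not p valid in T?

Tableau for the negation not (not p implies Box Dia not p):
1. not (not p implies Box Dia not p), 0
2. not p, 0   [neg-implies-rule on 1]
3. not Box Dia not p, 0   [neg-implies-rule on 1]
4. not Dia not p, 1   [neg-Box-rule on 3: fresh world 1, 0R1]
5. p, 1   [neg-Dia-rule on 4 via 1R1]
Accessibility: 0R0, 0R1, 1R1
The negation has an open branch (countermodel exists).

No, not valid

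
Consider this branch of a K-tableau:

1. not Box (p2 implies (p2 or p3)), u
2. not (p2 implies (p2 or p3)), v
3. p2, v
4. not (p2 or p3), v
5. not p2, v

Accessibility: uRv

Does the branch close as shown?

Closed

Both p2 and not p2 appear at v.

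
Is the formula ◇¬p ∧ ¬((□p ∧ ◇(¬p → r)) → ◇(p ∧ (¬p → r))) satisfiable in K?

1. ◇¬p ∧ ¬((□p ∧ ◇(¬p → r)) → ◇(p ∧ (¬p → r))), 0
2. ◇¬p, 0
3. ¬((□p ∧ ◇(¬p → r)) → ◇(p ∧ (¬p → r))), 0
4. □p ∧ ◇(¬p → r), 0
5. ¬◇(p ∧ (¬p → r)), 0
6. □p, 0
7. ◇(¬p → r), 0
8. ¬p, 1
9. ¬(p ∧ (¬p → r)), 1
10. p, 1
Accessibility: 0R1
Branch closes: p and ¬p both at 1.
(One branch shown.) All branches close.

Unsatisfiable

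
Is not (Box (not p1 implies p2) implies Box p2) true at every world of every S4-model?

Invalid (countermodel exists)

Tableau for the negation Box (not p1 implies p2) implies Box p2:
1. Box (not p1 implies p2) implies Box p2, u
2. Box p2, u   [implies-rule on 1 (branches; this branch)]
3. p2, u   [Box-rule on 2 via uRu]
Accessibility: uRu
The negation has an open branch (countermodel exists).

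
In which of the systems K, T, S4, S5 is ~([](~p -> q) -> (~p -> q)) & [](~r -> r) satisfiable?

T-tableau for the formula:
1. ~([](~p -> q) -> (~p -> q)) & [](~r -> r), u
2. ~([](~p -> q) -> (~p -> q)), u   [&-rule on 1]
3. [](~r -> r), u   [&-rule on 1]
4. [](~p -> q), u   [~->-rule on 2]
5. ~(~p -> q), u   [~->-rule on 2]
6. ~p, u   [~->-rule on 5]
7. ~q, u   [~->-rule on 5]
8. ~r -> r, u   [[]-rule on 3 via uRu]
9. ~p -> q, u   [[]-rule on 4 via uRu]
10. r, u   [->-rule on 8 (branches; this branch)]
11. q, u   [->-rule on 9 (branches; this branch)]
Accessibility: uRu
Branch closes: q and ~q both at u.
Every branch closes (one shown): unsatisfiable in T, hence also in S4, S5 (every S4/S5-frame is a T-frame).
K-tableau for the formula:
1. ~([](~p -> q) -> (~p -> q)) & [](~r -> r), u
2. ~([](~p -> q) -> (~p -> q)), u   [&-rule on 1]
3. [](~r -> r), u   [&-rule on 1]
4. [](~p -> q), u   [~->-rule on 2]
5. ~(~p -> q), u   [~->-rule on 2]
6. ~p, u   [~->-rule on 5]
7. ~q, u   [~->-rule on 5]
Complete open branch: satisfiable in K.

K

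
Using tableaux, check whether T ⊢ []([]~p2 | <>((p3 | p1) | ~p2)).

No, not valid

Tableau for the negation ~[]([]~p2 | <>((p3 | p1) | ~p2)):
1. ~[]([]~p2 | <>((p3 | p1) | ~p2)), u
2. ~([]~p2 | <>((p3 | p1) | ~p2)), v
3. ~[]~p2, v
4. ~<>((p3 | p1) | ~p2), v
5. ~((p3 | p1) | ~p2), v
6. ~(p3 | p1), v
7. p2, v
8. ~p3, v
9. ~p1, v
10. p2, w
11. ~((p3 | p1) | ~p2), w
12. ~(p3 | p1), w
13. ~p3, w
14. ~p1, w
Accessibility: uRu, uRv, vRv, vRw, wRw
The negation has an open branch (countermodel exists).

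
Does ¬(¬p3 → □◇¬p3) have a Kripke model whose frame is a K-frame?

1. ¬(¬p3 → □◇¬p3), 0
2. ¬p3, 0
3. ¬□◇¬p3, 0
4. ¬◇¬p3, 1
Accessibility: 0R1

Satisfiable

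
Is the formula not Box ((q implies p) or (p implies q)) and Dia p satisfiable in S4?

No, unsatisfiable

1. not Box ((q implies p) or (p implies q)) and Dia p, w0
2. not Box ((q implies p) or (p implies q)), w0
3. Dia p, w0
4. not ((q implies p) or (p implies q)), w1
5. not (q implies p), w1
6. not (p implies q), w1
7. q, w1
8. not p, w1
9. p, w1
10. not q, w1
Accessibility: w0Rw0, w0Rw1, w1Rw1
Branch closes: p and not p both at w1.
Every branch closes; the branch above is one of them.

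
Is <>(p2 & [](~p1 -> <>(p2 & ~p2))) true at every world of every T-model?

Tableau for the negation ~<>(p2 & [](~p1 -> <>(p2 & ~p2))):
1. ~<>(p2 & [](~p1 -> <>(p2 & ~p2))), u
2. ~(p2 & [](~p1 -> <>(p2 & ~p2))), u   [~<>-rule on 1 via uRu]
3. ~[](~p1 -> <>(p2 & ~p2)), u   [~&-rule on 2 (branches; this branch)]
4. ~(~p1 -> <>(p2 & ~p2)), v   [~[]-rule on 3: fresh world v, uRv]
5. ~p1, v   [~->-rule on 4]
6. ~<>(p2 & ~p2), v   [~->-rule on 4]
7. ~(p2 & [](~p1 -> <>(p2 & ~p2))), v   [~<>-rule on 1 via uRv]
8. ~(p2 & ~p2), v   [~<>-rule on 6 via vRv]
9. ~[](~p1 -> <>(p2 & ~p2)), v   [~&-rule on 7 (branches; this branch)]
10. p2, v   [~&-rule on 8 (branches; this branch)]
11. ~(~p1 -> <>(p2 & ~p2)), w   [~[]-rule on 9: fresh world w, vRw]
12. ~p1, w   [~->-rule on 11]
13. ~<>(p2 & ~p2), w   [~->-rule on 11]
14. ~(p2 & ~p2), w   [~<>-rule on 6 via vRw]
15. p2, w   [~&-rule on 14 (branches; this branch)]
Accessibility: uRu, uRv, vRv, vRw, wRw
The negation has an open branch (countermodel exists).

Invalid (countermodel exists)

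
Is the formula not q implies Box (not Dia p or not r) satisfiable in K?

1. not q implies Box (not Dia p or not r), 0
2. Box (not Dia p or not r), 0

Yes, satisfiable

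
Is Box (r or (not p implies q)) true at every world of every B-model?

Not valid

Tableau for the negation not Box (r or (not p implies q)):
1. not Box (r or (not p implies q)), u
2. not (r or (not p implies q)), v
3. not r, v
4. not (not p implies q), v
5. not p, v
6. not q, v
Accessibility: uRu, uRv, vRu, vRv
The negation has an open branch (countermodel exists).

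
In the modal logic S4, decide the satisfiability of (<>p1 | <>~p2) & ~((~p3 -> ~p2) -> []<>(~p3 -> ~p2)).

1. (<>p1 | <>~p2) & ~((~p3 -> ~p2) -> []<>(~p3 -> ~p2)), w0
2. <>p1 | <>~p2, w0
3. ~((~p3 -> ~p2) -> []<>(~p3 -> ~p2)), w0
4. ~p3 -> ~p2, w0
5. ~[]<>(~p3 -> ~p2), w0
6. <>~p2, w0
7. ~p2, w0
8. ~<>(~p3 -> ~p2), w1
9. ~(~p3 -> ~p2), w1
10. ~p3, w1
11. p2, w1
12. ~p2, w2
Accessibility: w0Rw0, w0Rw1, w0Rw2, w1Rw1, w2Rw2

Satisfiable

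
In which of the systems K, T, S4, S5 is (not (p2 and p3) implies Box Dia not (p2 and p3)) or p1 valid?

S5

S4-tableau for the negation not ((not (p2 and p3) implies Box Dia not (p2 and p3)) or p1):
1. not ((not (p2 and p3) implies Box Dia not (p2 and p3)) or p1), w0
2. not (not (p2 and p3) implies Box Dia not (p2 and p3)), w0
3. not p1, w0
4. not (p2 and p3), w0
5. not Box Dia not (p2 and p3), w0
6. not p3, w0
7. not Dia not (p2 and p3), w1
8. p2 and p3, w1
9. p2, w1
10. p3, w1
Accessibility: w0Rw0, w0Rw1, w1Rw1
Complete open branch: countermodel on an S4-frame, so not valid in S4, nor in K, T (the same frame is also a K-frame and a T-frame).
S5-tableau for the negation not ((not (p2 and p3) implies Box Dia not (p2 and p3)) or p1):
1. not ((not (p2 and p3) implies Box Dia not (p2 and p3)) or p1), w0
2. not (not (p2 and p3) implies Box Dia not (p2 and p3)), w0
3. not p1, w0
4. not (p2 and p3), w0
5. not Box Dia not (p2 and p3), w0
6. not p3, w0
7. not Dia not (p2 and p3), w1
8. p2 and p3, w0
9. p2, w0
10. p3, w0
Accessibility: w0Rw0, w0Rw1, w1Rw0, w1Rw1
Branch closes: p3 and not p3 both at w0.
Every branch closes (one shown): valid in S5.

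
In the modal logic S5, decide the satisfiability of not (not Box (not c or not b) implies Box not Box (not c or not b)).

1. not (not Box (not c or not b) implies Box not Box (not c or not b)), u
2. not Box (not c or not b), u
3. not Box not Box (not c or not b), u
4. not (not c or not b), v
5. c, v
6. b, v
7. Box (not c or not b), w
8. not c or not b, u
9. not c or not b, v
10. not c or not b, w
11. not b, u
12. not b, v
Accessibility: uRu, uRv, uRw, vRu, vRv, vRw, wRu, wRv, wRw
Branch closes: b and not b both at v.
(One branch shown.) All branches close.

Unsatisfiable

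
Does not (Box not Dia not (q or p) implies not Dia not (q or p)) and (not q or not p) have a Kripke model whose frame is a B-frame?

1. not (Box not Dia not (q or p) implies not Dia not (q or p)) and (not q or not p), u
2. not (Box not Dia not (q or p) implies not Dia not (q or p)), u   [and-rule on 1]
3. not q or not p, u   [and-rule on 1]
4. Box not Dia not (q or p), u   [neg-implies-rule on 2]
5. Dia not (q or p), u   [neg-implies-rule on 2]
6. not Dia not (q or p), u   [Box-rule on 4 via uRu]
7. q or p, u   [neg-Dia-rule on 6 via uRu]
8. not p, u   [or-rule on 3 (branches; this branch)]
9. q, u   [or-rule on 7 (branches; this branch)]
10. not (q or p), v   [Dia-rule on 5: fresh world v, uRv]
11. not q, v   [neg-or-rule on 10]
12. not p, v   [neg-or-rule on 10]
13. not Dia not (q or p), v   [Box-rule on 4 via uRv]
14. q or p, v   [neg-Dia-rule on 6 via uRv]
15. p, v   [or-rule on 14 (branches; this branch)]
Accessibility: uRu, uRv, vRu, vRv
Branch closes: p and not p both at v.
All branches of the tableau close; one closing branch shown above.

No, unsatisfiable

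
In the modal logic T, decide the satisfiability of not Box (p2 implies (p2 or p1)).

Unsatisfiable

1. not Box (p2 implies (p2 or p1)), w0
2. not (p2 implies (p2 or p1)), w1   [neg-Box-rule on 1: fresh world w1, w0Rw1]
3. p2, w1   [neg-implies-rule on 2]
4. not (p2 or p1), w1   [neg-implies-rule on 2]
5. not p2, w1   [neg-or-rule on 4]
6. not p1, w1   [neg-or-rule on 4]
Accessibility: w0Rw0, w0Rw1, w1Rw1
Branch closes: p2 and not p2 both at w1.
(One branch shown.) All branches close.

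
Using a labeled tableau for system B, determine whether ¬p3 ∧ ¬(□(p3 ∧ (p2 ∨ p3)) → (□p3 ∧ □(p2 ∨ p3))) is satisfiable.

1. ¬p3 ∧ ¬(□(p3 ∧ (p2 ∨ p3)) → (□p3 ∧ □(p2 ∨ p3))), u
2. ¬p3, u   [∧-rule on 1]
3. ¬(□(p3 ∧ (p2 ∨ p3)) → (□p3 ∧ □(p2 ∨ p3))), u   [∧-rule on 1]
4. □(p3 ∧ (p2 ∨ p3)), u   [¬→-rule on 3]
5. ¬(□p3 ∧ □(p2 ∨ p3)), u   [¬→-rule on 3]
6. p3 ∧ (p2 ∨ p3), u   [□-rule on 4 via uRu]
7. p3, u   [∧-rule on 6]
8. p2 ∨ p3, u   [∧-rule on 6]
Accessibility: uRu
Branch closes: p3 and ¬p3 both at u.
All branches of the tableau close; one closing branch shown above.

Unsatisfiable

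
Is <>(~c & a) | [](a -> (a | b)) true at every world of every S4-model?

Valid

Tableau for the negation ~(<>(~c & a) | [](a -> (a | b))):
1. ~(<>(~c & a) | [](a -> (a | b))), 0
2. ~<>(~c & a), 0
3. ~[](a -> (a | b)), 0
4. ~(~c & a), 0
5. ~a, 0
6. ~(a -> (a | b)), 1
7. a, 1
8. ~(a | b), 1
9. ~a, 1
10. ~b, 1
Accessibility: 0R0, 0R1, 1R1
Branch closes: a and ~a both at 1.
All branches of the negation close; one closing branch shown above.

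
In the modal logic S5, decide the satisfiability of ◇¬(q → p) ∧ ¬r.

Satisfiable

1. ◇¬(q → p) ∧ ¬r, w0
2. ◇¬(q → p), w0   [∧-rule on 1]
3. ¬r, w0   [∧-rule on 1]
4. ¬(q → p), w1   [◇-rule on 2: fresh world w1, w0Rw1]
5. q, w1   [¬→-rule on 4]
6. ¬p, w1   [¬→-rule on 4]
Accessibility: w0Rw0, w0Rw1, w1Rw0, w1Rw1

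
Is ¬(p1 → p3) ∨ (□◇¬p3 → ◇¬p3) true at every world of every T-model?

Tableau for the negation ¬(¬(p1 → p3) ∨ (□◇¬p3 → ◇¬p3)):
1. ¬(¬(p1 → p3) ∨ (□◇¬p3 → ◇¬p3)), w0
2. p1 → p3, w0
3. ¬(□◇¬p3 → ◇¬p3), w0
4. □◇¬p3, w0
5. ¬◇¬p3, w0
6. ◇¬p3, w0
7. p3, w0
8. ¬p3, w1
9. ◇¬p3, w1
10. p3, w1
Accessibility: w0Rw0, w0Rw1, w1Rw1
Branch closes: p3 and ¬p3 both at w1.
Every branch of the negation's tableau closes; the branch above is one of them.

Yes, valid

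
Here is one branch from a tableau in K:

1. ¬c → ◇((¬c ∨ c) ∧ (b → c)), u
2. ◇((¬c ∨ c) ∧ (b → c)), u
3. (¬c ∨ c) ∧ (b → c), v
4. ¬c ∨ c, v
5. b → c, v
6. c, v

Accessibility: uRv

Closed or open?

Open

No world carries both an atom and its negation.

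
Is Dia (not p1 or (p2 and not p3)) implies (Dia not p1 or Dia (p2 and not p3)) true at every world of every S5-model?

Tableau for the negation not (Dia (not p1 or (p2 and not p3)) implies (Dia not p1 or Dia (p2 and not p3))):
1. not (Dia (not p1 or (p2 and not p3)) implies (Dia not p1 or Dia (p2 and not p3))), w0
2. Dia (not p1 or (p2 and not p3)), w0   [neg-implies-rule on 1]
3. not (Dia not p1 or Dia (p2 and not p3)), w0   [neg-implies-rule on 1]
4. not Dia not p1, w0   [neg-or-rule on 3]
5. not Dia (p2 and not p3), w0   [neg-or-rule on 3]
6. p1, w0   [neg-Dia-rule on 4 via w0Rw0]
7. not (p2 and not p3), w0   [neg-Dia-rule on 5 via w0Rw0]
8. p3, w0   [neg-and-rule on 7 (branches; this branch)]
9. not p1 or (p2 and not p3), w1   [Dia-rule on 2: fresh world w1, w0Rw1]
10. p1, w1   [neg-Dia-rule on 4 via w0Rw1]
11. not (p2 and not p3), w1   [neg-Dia-rule on 5 via w0Rw1]
12. p2 and not p3, w1   [or-rule on 9 (branches; this branch)]
13. p2, w1   [and-rule on 12]
14. not p3, w1   [and-rule on 12]
15. p3, w1   [neg-and-rule on 11 (branches; this branch)]
Accessibility: w0Rw0, w0Rw1, w1Rw0, w1Rw1
Branch closes: p3 and not p3 both at w1.
Every branch of the negation's tableau closes; the branch above is one of them.

Valid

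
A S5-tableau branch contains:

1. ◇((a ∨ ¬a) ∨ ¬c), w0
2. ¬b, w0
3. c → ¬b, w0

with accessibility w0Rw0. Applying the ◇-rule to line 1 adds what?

a fresh world w1 with w0Rw1, and (a ∨ ¬a) ∨ ¬c at w1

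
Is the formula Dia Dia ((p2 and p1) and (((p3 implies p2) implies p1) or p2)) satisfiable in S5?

Satisfiable

1. Dia Dia ((p2 and p1) and (((p3 implies p2) implies p1) or p2)), u
2. Dia ((p2 and p1) and (((p3 implies p2) implies p1) or p2)), v
3. (p2 and p1) and (((p3 implies p2) implies p1) or p2), w
4. p2 and p1, w
5. ((p3 implies p2) implies p1) or p2, w
6. p2, w
7. p1, w
Accessibility: uRu, uRv, uRw, vRu, vRv, vRw, wRu, wRv, wRw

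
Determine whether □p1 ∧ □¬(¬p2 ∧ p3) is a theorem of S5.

Tableau for the negation ¬(□p1 ∧ □¬(¬p2 ∧ p3)):
1. ¬(□p1 ∧ □¬(¬p2 ∧ p3)), 0
2. ¬□¬(¬p2 ∧ p3), 0   [¬∧-rule on 1 (branches; this branch)]
3. ¬p2 ∧ p3, 1   [¬□-rule on 2: fresh world 1, 0R1]
4. ¬p2, 1   [∧-rule on 3]
5. p3, 1   [∧-rule on 3]
Accessibility: 0R0, 0R1, 1R0, 1R1
The negation has an open branch (countermodel exists).

No, not valid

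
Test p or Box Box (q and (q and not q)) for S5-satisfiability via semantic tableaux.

1. p or Box Box (q and (q and not q)), 0
2. p, 0
Accessibility: 0R0

Satisfiable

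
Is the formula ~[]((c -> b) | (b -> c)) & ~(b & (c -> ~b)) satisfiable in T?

1. ~[]((c -> b) | (b -> c)) & ~(b & (c -> ~b)), 0
2. ~[]((c -> b) | (b -> c)), 0   [&-rule on 1]
3. ~(b & (c -> ~b)), 0   [&-rule on 1]
4. ~(c -> ~b), 0   [~&-rule on 3 (branches; this branch)]
5. c, 0   [~->-rule on 4]
6. b, 0   [~->-rule on 4]
7. ~((c -> b) | (b -> c)), 1   [~[]-rule on 2: fresh world 1, 0R1]
8. ~(c -> b), 1   [~|-rule on 7]
9. ~(b -> c), 1   [~|-rule on 7]
10. c, 1   [~->-rule on 8]
11. ~b, 1   [~->-rule on 8]
12. b, 1   [~->-rule on 9]
13. ~c, 1   [~->-rule on 9]
Accessibility: 0R0, 0R1, 1R1
Branch closes: b and ~b both at 1.
Every branch closes; the branch above is one of them.

Unsatisfiable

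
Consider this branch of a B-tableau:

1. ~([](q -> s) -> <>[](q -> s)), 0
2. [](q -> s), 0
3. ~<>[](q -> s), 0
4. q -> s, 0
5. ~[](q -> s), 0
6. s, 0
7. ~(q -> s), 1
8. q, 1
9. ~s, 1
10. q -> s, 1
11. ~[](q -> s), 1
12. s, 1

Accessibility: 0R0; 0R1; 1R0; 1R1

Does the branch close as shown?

Both s and ~s appear at 1.

Yes, closed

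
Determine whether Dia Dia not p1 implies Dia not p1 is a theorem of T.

No, not valid

Tableau for the negation not (Dia Dia not p1 implies Dia not p1):
1. not (Dia Dia not p1 implies Dia not p1), w0
2. Dia Dia not p1, w0
3. not Dia not p1, w0
4. p1, w0
5. Dia not p1, w1
6. p1, w1
7. not p1, w2
Accessibility: w0Rw0, w0Rw1, w1Rw1, w1Rw2, w2Rw2
The negation has an open branch (countermodel exists).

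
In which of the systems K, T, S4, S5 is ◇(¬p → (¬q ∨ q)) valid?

T-tableau for the negation ¬◇(¬p → (¬q ∨ q)):
1. ¬◇(¬p → (¬q ∨ q)), u
2. ¬(¬p → (¬q ∨ q)), u   [¬◇-rule on 1 via uRu]
3. ¬p, u   [¬→-rule on 2]
4. ¬(¬q ∨ q), u   [¬→-rule on 2]
5. q, u   [¬∨-rule on 4]
6. ¬q, u   [¬∨-rule on 4]
Accessibility: uRu
Branch closes: q and ¬q both at u.
Every branch closes (one shown): valid in T, hence also in S4, S5 (every theorem of T is a theorem of S4 and S5).
K-tableau for the negation ¬◇(¬p → (¬q ∨ q)):
1. ¬◇(¬p → (¬q ∨ q)), u
Complete open branch: countermodel on a K-frame, so not valid in K.

T, S4, S5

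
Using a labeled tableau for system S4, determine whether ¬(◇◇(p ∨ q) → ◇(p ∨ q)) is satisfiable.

1. ¬(◇◇(p ∨ q) → ◇(p ∨ q)), w0
2. ◇◇(p ∨ q), w0
3. ¬◇(p ∨ q), w0
4. ¬(p ∨ q), w0
5. ¬p, w0
6. ¬q, w0
7. ◇(p ∨ q), w1
8. ¬(p ∨ q), w1
9. ¬p, w1
10. ¬q, w1
11. p ∨ q, w2
12. ¬(p ∨ q), w2
13. ¬p, w2
14. ¬q, w2
15. q, w2
Accessibility: w0Rw0, w0Rw1, w0Rw2, w1Rw1, w1Rw2, w2Rw2
Branch closes: q and ¬q both at w2.
(One branch shown.) All branches close.

Unsatisfiable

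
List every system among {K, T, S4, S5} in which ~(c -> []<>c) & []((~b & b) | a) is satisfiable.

K, T, S4

S5-tableau for the formula:
1. ~(c -> []<>c) & []((~b & b) | a), w0
2. ~(c -> []<>c), w0   [&-rule on 1]
3. []((~b & b) | a), w0   [&-rule on 1]
4. c, w0   [~->-rule on 2]
5. ~[]<>c, w0   [~->-rule on 2]
6. (~b & b) | a, w0   [[]-rule on 3 via w0Rw0]
7. a, w0   [|-rule on 6 (branches; this branch)]
8. ~<>c, w1   [~[]-rule on 5: fresh world w1, w0Rw1]
9. (~b & b) | a, w1   [[]-rule on 3 via w0Rw1]
10. ~c, w0   [~<>-rule on 8 via w1Rw0]
Accessibility: w0Rw0, w0Rw1, w1Rw0, w1Rw1
Branch closes: c and ~c both at w0.
Every branch closes (one shown): unsatisfiable in S5.
S4-tableau for the formula:
1. ~(c -> []<>c) & []((~b & b) | a), w0
2. ~(c -> []<>c), w0   [&-rule on 1]
3. []((~b & b) | a), w0   [&-rule on 1]
4. c, w0   [~->-rule on 2]
5. ~[]<>c, w0   [~->-rule on 2]
6. (~b & b) | a, w0   [[]-rule on 3 via w0Rw0]
7. a, w0   [|-rule on 6 (branches; this branch)]
8. ~<>c, w1   [~[]-rule on 5: fresh world w1, w0Rw1]
9. (~b & b) | a, w1   [[]-rule on 3 via w0Rw1]
10. ~c, w1   [~<>-rule on 8 via w1Rw1]
11. a, w1   [|-rule on 9 (branches; this branch)]
Accessibility: w0Rw0, w0Rw1, w1Rw1
Complete open branch: satisfiable in S4, hence also in K, T (this S4-model is also a K-model and a T-model).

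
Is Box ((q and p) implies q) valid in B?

Tableau for the negation not Box ((q and p) implies q):
1. not Box ((q and p) implies q), u
2. not ((q and p) implies q), v
3. q and p, v
4. not q, v
5. q, v
6. p, v
Accessibility: uRu, uRv, vRu, vRv
Branch closes: q and not q both at v.
Every branch of the negation's tableau closes; the branch above is one of them.

Yes, valid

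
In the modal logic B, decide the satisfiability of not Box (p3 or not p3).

1. not Box (p3 or not p3), w0
2. not (p3 or not p3), w1
3. not p3, w1
4. p3, w1
Accessibility: w0Rw0, w0Rw1, w1Rw0, w1Rw1
Branch closes: p3 and not p3 both at w1.
All branches of the tableau close; one closing branch shown above.

No, unsatisfiable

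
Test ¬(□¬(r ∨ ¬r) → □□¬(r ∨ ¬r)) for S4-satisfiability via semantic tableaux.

1. ¬(□¬(r ∨ ¬r) → □□¬(r ∨ ¬r)), 0
2. □¬(r ∨ ¬r), 0   [¬→-rule on 1]
3. ¬□□¬(r ∨ ¬r), 0   [¬→-rule on 1]
4. ¬(r ∨ ¬r), 0   [□-rule on 2 via 0R0]
5. ¬r, 0   [¬∨-rule on 4]
6. r, 0   [¬∨-rule on 4]
Accessibility: 0R0
Branch closes: r and ¬r both at 0.
All branches of the tableau close; one closing branch shown above.

Unsatisfiable (every branch closes)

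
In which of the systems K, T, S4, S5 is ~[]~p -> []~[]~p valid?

S5-tableau for the negation ~(~[]~p -> []~[]~p):
1. ~(~[]~p -> []~[]~p), u
2. ~[]~p, u   [~->-rule on 1]
3. ~[]~[]~p, u   [~->-rule on 1]
4. p, v   [~[]-rule on 2: fresh world v, uRv]
5. []~p, w   [~[]-rule on 3: fresh world w, uRw]
6. ~p, u   [[]-rule on 5 via wRu]
7. ~p, v   [[]-rule on 5 via wRv]
Accessibility: uRu, uRv, uRw, vRu, vRv, vRw, wRu, wRv, wRw
Branch closes: p and ~p both at v.
Every branch closes (one shown): valid in S5.
S4-tableau for the negation ~(~[]~p -> []~[]~p):
1. ~(~[]~p -> []~[]~p), u
2. ~[]~p, u   [~->-rule on 1]
3. ~[]~[]~p, u   [~->-rule on 1]
4. p, v   [~[]-rule on 2: fresh world v, uRv]
5. []~p, w   [~[]-rule on 3: fresh world w, uRw]
6. ~p, w   [[]-rule on 5 via wRw]
Accessibility: uRu, uRv, uRw, vRv, wRw
Complete open branch: countermodel on an S4-frame, so not valid in S4, nor in K, T (the same frame is also a K-frame and a T-frame).

S5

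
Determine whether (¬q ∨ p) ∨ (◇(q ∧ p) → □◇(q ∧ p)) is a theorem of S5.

Tableau for the negation ¬((¬q ∨ p) ∨ (◇(q ∧ p) → □◇(q ∧ p))):
1. ¬((¬q ∨ p) ∨ (◇(q ∧ p) → □◇(q ∧ p))), u
2. ¬(¬q ∨ p), u
3. ¬(◇(q ∧ p) → □◇(q ∧ p)), u
4. q, u
5. ¬p, u
6. ◇(q ∧ p), u
7. ¬□◇(q ∧ p), u
8. q ∧ p, v
9. q, v
10. p, v
11. ¬◇(q ∧ p), w
12. ¬(q ∧ p), u
13. ¬(q ∧ p), v
14. ¬(q ∧ p), w
15. ¬p, v
Accessibility: uRu, uRv, uRw, vRu, vRv, vRw, wRu, wRv, wRw
Branch closes: p and ¬p both at v.
Every branch of the negation's tableau closes; the branch above is one of them.

Valid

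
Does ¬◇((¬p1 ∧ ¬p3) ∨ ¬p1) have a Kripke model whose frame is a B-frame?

1. ¬◇((¬p1 ∧ ¬p3) ∨ ¬p1), 0
2. ¬((¬p1 ∧ ¬p3) ∨ ¬p1), 0
3. ¬(¬p1 ∧ ¬p3), 0
4. p1, 0
5. p3, 0
Accessibility: 0R0

Satisfiable (open branch found)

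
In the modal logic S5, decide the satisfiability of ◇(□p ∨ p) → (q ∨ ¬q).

1. ◇(□p ∨ p) → (q ∨ ¬q), w0
2. q ∨ ¬q, w0   [→-rule on 1 (branches; this branch)]
3. ¬q, w0   [∨-rule on 2 (branches; this branch)]
Accessibility: w0Rw0

Yes, satisfiable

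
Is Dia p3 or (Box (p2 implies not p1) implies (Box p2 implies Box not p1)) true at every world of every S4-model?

Tableau for the negation not (Dia p3 or (Box (p2 implies not p1) implies (Box p2 implies Box not p1))):
1. not (Dia p3 or (Box (p2 implies not p1) implies (Box p2 implies Box not p1))), u
2. not Dia p3, u
3. not (Box (p2 implies not p1) implies (Box p2 implies Box not p1)), u
4. Box (p2 implies not p1), u
5. not (Box p2 implies Box not p1), u
6. Box p2, u
7. not Box not p1, u
8. not p3, u
9. p2 implies not p1, u
10. p2, u
11. not p1, u
12. p1, v
13. not p3, v
14. p2 implies not p1, v
15. p2, v
16. not p1, v
Accessibility: uRu, uRv, vRv
Branch closes: p1 and not p1 both at v.
All branches of the negation close; one closing branch shown above.

Valid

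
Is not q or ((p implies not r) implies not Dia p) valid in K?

Tableau for the negation not (not q or ((p implies not r) implies not Dia p)):
1. not (not q or ((p implies not r) implies not Dia p)), w0
2. q, w0   [neg-or-rule on 1]
3. not ((p implies not r) implies not Dia p), w0   [neg-or-rule on 1]
4. p implies not r, w0   [neg-implies-rule on 3]
5. Dia p, w0   [neg-implies-rule on 3]
6. not r, w0   [implies-rule on 4 (branches; this branch)]
7. p, w1   [Dia-rule on 5: fresh world w1, w0Rw1]
Accessibility: w0Rw1
The negation has an open branch (countermodel exists).

Invalid (countermodel exists)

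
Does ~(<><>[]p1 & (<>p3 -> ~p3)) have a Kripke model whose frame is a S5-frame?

Satisfiable

1. ~(<><>[]p1 & (<>p3 -> ~p3)), 0
2. ~(<>p3 -> ~p3), 0
3. <>p3, 0
4. p3, 0
5. p3, 1
Accessibility: 0R0, 0R1, 1R0, 1R1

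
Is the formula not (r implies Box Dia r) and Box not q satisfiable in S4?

Satisfiable (open branch found)

1. not (r implies Box Dia r) and Box not q, 0
2. not (r implies Box Dia r), 0
3. Box not q, 0
4. r, 0
5. not Box Dia r, 0
6. not q, 0
7. not Dia r, 1
8. not q, 1
9. not r, 1
Accessibility: 0R0, 0R1, 1R1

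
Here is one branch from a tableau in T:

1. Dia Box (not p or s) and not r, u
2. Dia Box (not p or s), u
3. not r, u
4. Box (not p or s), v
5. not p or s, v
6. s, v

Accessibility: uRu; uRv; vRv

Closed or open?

Open

No atom appears with both signs at the same world.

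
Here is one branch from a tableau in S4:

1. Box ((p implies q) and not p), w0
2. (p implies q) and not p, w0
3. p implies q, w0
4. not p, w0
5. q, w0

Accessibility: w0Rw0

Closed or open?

No world carries both an atom and its negation.

Not closed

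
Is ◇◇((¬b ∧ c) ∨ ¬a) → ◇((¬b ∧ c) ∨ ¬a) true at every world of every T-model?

Tableau for the negation ¬(◇◇((¬b ∧ c) ∨ ¬a) → ◇((¬b ∧ c) ∨ ¬a)):
1. ¬(◇◇((¬b ∧ c) ∨ ¬a) → ◇((¬b ∧ c) ∨ ¬a)), 0
2. ◇◇((¬b ∧ c) ∨ ¬a), 0
3. ¬◇((¬b ∧ c) ∨ ¬a), 0
4. ¬((¬b ∧ c) ∨ ¬a), 0
5. ¬(¬b ∧ c), 0
6. a, 0
7. ¬c, 0
8. ◇((¬b ∧ c) ∨ ¬a), 1
9. ¬((¬b ∧ c) ∨ ¬a), 1
10. ¬(¬b ∧ c), 1
11. a, 1
12. ¬c, 1
13. (¬b ∧ c) ∨ ¬a, 2
14. ¬a, 2
Accessibility: 0R0, 0R1, 1R1, 1R2, 2R2
The negation has an open branch (countermodel exists).

No, not valid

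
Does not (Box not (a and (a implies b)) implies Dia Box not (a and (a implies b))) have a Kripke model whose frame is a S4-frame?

1. not (Box not (a and (a implies b)) implies Dia Box not (a and (a implies b))), 0
2. Box not (a and (a implies b)), 0   [neg-implies-rule on 1]
3. not Dia Box not (a and (a implies b)), 0   [neg-implies-rule on 1]
4. not (a and (a implies b)), 0   [Box-rule on 2 via 0R0]
5. not Box not (a and (a implies b)), 0   [neg-Dia-rule on 3 via 0R0]
6. not (a implies b), 0   [neg-and-rule on 4 (branches; this branch)]
7. a, 0   [neg-implies-rule on 6]
8. not b, 0   [neg-implies-rule on 6]
9. a and (a implies b), 1   [neg-Box-rule on 5: fresh world 1, 0R1]
10. a, 1   [and-rule on 9]
11. a implies b, 1   [and-rule on 9]
12. not (a and (a implies b)), 1   [Box-rule on 2 via 0R1]
13. not Box not (a and (a implies b)), 1   [neg-Dia-rule on 3 via 0R1]
14. b, 1   [implies-rule on 11 (branches; this branch)]
15. not (a implies b), 1   [neg-and-rule on 12 (branches; this branch)]
16. not b, 1   [neg-implies-rule on 15]
Accessibility: 0R0, 0R1, 1R1
Branch closes: b and not b both at 1.
All branches of the tableau close; one closing branch shown above.

No, unsatisfiable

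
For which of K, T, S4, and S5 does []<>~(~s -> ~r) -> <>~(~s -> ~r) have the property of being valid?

T, S4, S5

T-tableau for the negation ~([]<>~(~s -> ~r) -> <>~(~s -> ~r)):
1. ~([]<>~(~s -> ~r) -> <>~(~s -> ~r)), w0
2. []<>~(~s -> ~r), w0
3. ~<>~(~s -> ~r), w0
4. <>~(~s -> ~r), w0
5. ~s -> ~r, w0
6. ~r, w0
7. ~(~s -> ~r), w1
8. ~s, w1
9. r, w1
10. <>~(~s -> ~r), w1
11. ~s -> ~r, w1
12. ~r, w1
Accessibility: w0Rw0, w0Rw1, w1Rw1
Branch closes: r and ~r both at w1.
Every branch closes (one shown): valid in T, hence also in S4, S5 (every theorem of T is a theorem of S4 and S5).
K-tableau for the negation ~([]<>~(~s -> ~r) -> <>~(~s -> ~r)):
1. ~([]<>~(~s -> ~r) -> <>~(~s -> ~r)), w0
2. []<>~(~s -> ~r), w0
3. ~<>~(~s -> ~r), w0
Complete open branch: countermodel on a K-frame, so not valid in K.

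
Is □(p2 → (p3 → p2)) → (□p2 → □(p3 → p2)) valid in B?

Yes, valid

Tableau for the negation ¬(□(p2 → (p3 → p2)) → (□p2 → □(p3 → p2))):
1. ¬(□(p2 → (p3 → p2)) → (□p2 → □(p3 → p2))), u
2. □(p2 → (p3 → p2)), u
3. ¬(□p2 → □(p3 → p2)), u
4. □p2, u
5. ¬□(p3 → p2), u
6. p2 → (p3 → p2), u
7. p2, u
8. p3 → p2, u
9. ¬(p3 → p2), v
10. p3, v
11. ¬p2, v
12. p2 → (p3 → p2), v
13. p2, v
Accessibility: uRu, uRv, vRu, vRv
Branch closes: p2 and ¬p2 both at v.
All branches of the negation close; one closing branch shown above.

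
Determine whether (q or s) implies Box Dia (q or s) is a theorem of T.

Not valid

Tableau for the negation not ((q or s) implies Box Dia (q or s)):
1. not ((q or s) implies Box Dia (q or s)), 0
2. q or s, 0
3. not Box Dia (q or s), 0
4. s, 0
5. not Dia (q or s), 1
6. not (q or s), 1
7. not q, 1
8. not s, 1
Accessibility: 0R0, 0R1, 1R1
The negation has an open branch (countermodel exists).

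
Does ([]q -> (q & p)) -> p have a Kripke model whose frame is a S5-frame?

1. ([]q -> (q & p)) -> p, u
2. p, u   [->-rule on 1 (branches; this branch)]
Accessibility: uRu

Satisfiable (open branch found)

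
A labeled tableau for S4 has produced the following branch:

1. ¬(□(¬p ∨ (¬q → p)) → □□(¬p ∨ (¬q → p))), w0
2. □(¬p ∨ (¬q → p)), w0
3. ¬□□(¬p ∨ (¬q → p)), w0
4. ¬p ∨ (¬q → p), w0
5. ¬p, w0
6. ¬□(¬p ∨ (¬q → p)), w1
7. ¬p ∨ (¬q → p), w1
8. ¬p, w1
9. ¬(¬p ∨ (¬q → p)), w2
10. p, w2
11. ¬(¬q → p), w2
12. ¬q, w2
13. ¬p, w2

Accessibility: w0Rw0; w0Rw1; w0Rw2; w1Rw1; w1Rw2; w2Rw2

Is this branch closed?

Closed

Both p and ¬p appear at w2.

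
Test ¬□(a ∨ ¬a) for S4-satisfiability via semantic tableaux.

1. ¬□(a ∨ ¬a), 0
2. ¬(a ∨ ¬a), 1   [¬□-rule on 1: fresh world 1, 0R1]
3. ¬a, 1   [¬∨-rule on 2]
4. a, 1   [¬∨-rule on 2]
Accessibility: 0R0, 0R1, 1R1
Branch closes: a and ¬a both at 1.
Every branch closes; the branch above is one of them.

Unsatisfiable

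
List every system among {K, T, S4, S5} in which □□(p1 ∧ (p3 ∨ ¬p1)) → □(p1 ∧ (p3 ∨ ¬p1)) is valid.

T, S4, S5

T-tableau for the negation ¬(□□(p1 ∧ (p3 ∨ ¬p1)) → □(p1 ∧ (p3 ∨ ¬p1))):
1. ¬(□□(p1 ∧ (p3 ∨ ¬p1)) → □(p1 ∧ (p3 ∨ ¬p1))), w0
2. □□(p1 ∧ (p3 ∨ ¬p1)), w0
3. ¬□(p1 ∧ (p3 ∨ ¬p1)), w0
4. □(p1 ∧ (p3 ∨ ¬p1)), w0
5. p1 ∧ (p3 ∨ ¬p1), w0
6. p1, w0
7. p3 ∨ ¬p1, w0
8. p3, w0
9. ¬(p1 ∧ (p3 ∨ ¬p1)), w1
10. □(p1 ∧ (p3 ∨ ¬p1)), w1
11. p1 ∧ (p3 ∨ ¬p1), w1
12. p1, w1
13. p3 ∨ ¬p1, w1
14. ¬(p3 ∨ ¬p1), w1
15. ¬p3, w1
16. ¬p1, w1
Accessibility: w0Rw0, w0Rw1, w1Rw1
Branch closes: p1 and ¬p1 both at w1.
Every branch closes (one shown): valid in T, hence also in S4, S5 (every theorem of T is a theorem of S4 and S5).
K-tableau for the negation ¬(□□(p1 ∧ (p3 ∨ ¬p1)) → □(p1 ∧ (p3 ∨ ¬p1))):
1. ¬(□□(p1 ∧ (p3 ∨ ¬p1)) → □(p1 ∧ (p3 ∨ ¬p1))), w0
2. □□(p1 ∧ (p3 ∨ ¬p1)), w0
3. ¬□(p1 ∧ (p3 ∨ ¬p1)), w0
4. ¬(p1 ∧ (p3 ∨ ¬p1)), w1
5. □(p1 ∧ (p3 ∨ ¬p1)), w1
6. ¬(p3 ∨ ¬p1), w1
7. ¬p3, w1
8. p1, w1
Accessibility: w0Rw1
Complete open branch: countermodel on a K-frame, so not valid in K.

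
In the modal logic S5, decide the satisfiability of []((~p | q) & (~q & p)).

1. []((~p | q) & (~q & p)), 0
2. (~p | q) & (~q & p), 0
3. ~p | q, 0
4. ~q & p, 0
5. ~q, 0
6. p, 0
7. q, 0
Accessibility: 0R0
Branch closes: q and ~q both at 0.
(One branch shown.) All branches close.

Unsatisfiable (every branch closes)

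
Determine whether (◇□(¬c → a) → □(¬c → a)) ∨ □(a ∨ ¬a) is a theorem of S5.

Yes, valid

Tableau for the negation ¬((◇□(¬c → a) → □(¬c → a)) ∨ □(a ∨ ¬a)):
1. ¬((◇□(¬c → a) → □(¬c → a)) ∨ □(a ∨ ¬a)), u
2. ¬(◇□(¬c → a) → □(¬c → a)), u
3. ¬□(a ∨ ¬a), u
4. ◇□(¬c → a), u
5. ¬□(¬c → a), u
6. ¬(a ∨ ¬a), v
7. ¬a, v
8. a, v
Accessibility: uRu, uRv, vRu, vRv
Branch closes: a and ¬a both at v.
All branches of the negation close; one closing branch shown above.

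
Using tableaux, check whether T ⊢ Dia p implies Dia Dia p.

Yes, valid

Tableau for the negation not (Dia p implies Dia Dia p):
1. not (Dia p implies Dia Dia p), 0
2. Dia p, 0
3. not Dia Dia p, 0
4. not Dia p, 0
5. not p, 0
6. p, 1
7. not Dia p, 1
8. not p, 1
Accessibility: 0R0, 0R1, 1R1
Branch closes: p and not p both at 1.
Every branch of the negation's tableau closes; the branch above is one of them.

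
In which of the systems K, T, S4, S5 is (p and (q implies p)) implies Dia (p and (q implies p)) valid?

T, S4, S5

T-tableau for the negation not ((p and (q implies p)) implies Dia (p and (q implies p))):
1. not ((p and (q implies p)) implies Dia (p and (q implies p))), w0
2. p and (q implies p), w0   [neg-implies-rule on 1]
3. not Dia (p and (q implies p)), w0   [neg-implies-rule on 1]
4. p, w0   [and-rule on 2]
5. q implies p, w0   [and-rule on 2]
6. not (p and (q implies p)), w0   [neg-Dia-rule on 3 via w0Rw0]
7. not (q implies p), w0   [neg-and-rule on 6 (branches; this branch)]
8. q, w0   [neg-implies-rule on 7]
9. not p, w0   [neg-implies-rule on 7]
Accessibility: w0Rw0
Branch closes: p and not p both at w0.
Every branch closes (one shown): valid in T, hence also in S4, S5 (every theorem of T is a theorem of S4 and S5).
K-tableau for the negation not ((p and (q implies p)) implies Dia (p and (q implies p))):
1. not ((p and (q implies p)) implies Dia (p and (q implies p))), w0
2. p and (q implies p), w0   [neg-implies-rule on 1]
3. not Dia (p and (q implies p)), w0   [neg-implies-rule on 1]
4. p, w0   [and-rule on 2]
5. q implies p, w0   [and-rule on 2]
Complete open branch: countermodel on a K-frame, so not valid in K.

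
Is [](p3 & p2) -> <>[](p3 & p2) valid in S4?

Valid

Tableau for the negation ~([](p3 & p2) -> <>[](p3 & p2)):
1. ~([](p3 & p2) -> <>[](p3 & p2)), w0
2. [](p3 & p2), w0
3. ~<>[](p3 & p2), w0
4. p3 & p2, w0
5. p3, w0
6. p2, w0
7. ~[](p3 & p2), w0
8. ~(p3 & p2), w1
9. p3 & p2, w1
10. p3, w1
11. p2, w1
12. ~[](p3 & p2), w1
13. ~p2, w1
Accessibility: w0Rw0, w0Rw1, w1Rw1
Branch closes: p2 and ~p2 both at w1.
All branches of the negation close; one closing branch shown above.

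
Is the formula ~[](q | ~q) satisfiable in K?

1. ~[](q | ~q), 0
2. ~(q | ~q), 1
3. ~q, 1
4. q, 1
Accessibility: 0R1
Branch closes: q and ~q both at 1.
(One branch shown.) All branches close.

Unsatisfiable (every branch closes)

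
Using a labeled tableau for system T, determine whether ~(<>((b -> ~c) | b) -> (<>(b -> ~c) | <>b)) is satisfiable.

Unsatisfiable (every branch closes)

1. ~(<>((b -> ~c) | b) -> (<>(b -> ~c) | <>b)), u
2. <>((b -> ~c) | b), u
3. ~(<>(b -> ~c) | <>b), u
4. ~<>(b -> ~c), u
5. ~<>b, u
6. ~(b -> ~c), u
7. b, u
8. c, u
9. ~b, u
Accessibility: uRu
Branch closes: b and ~b both at u.
(One branch shown.) All branches close.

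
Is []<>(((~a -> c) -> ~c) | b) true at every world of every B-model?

Invalid (countermodel exists)

Tableau for the negation ~[]<>(((~a -> c) -> ~c) | b):
1. ~[]<>(((~a -> c) -> ~c) | b), 0
2. ~<>(((~a -> c) -> ~c) | b), 1
3. ~(((~a -> c) -> ~c) | b), 0
4. ~((~a -> c) -> ~c), 0
5. ~b, 0
6. ~a -> c, 0
7. c, 0
8. ~(((~a -> c) -> ~c) | b), 1
9. ~((~a -> c) -> ~c), 1
10. ~b, 1
11. ~a -> c, 1
12. c, 1
Accessibility: 0R0, 0R1, 1R0, 1R1
The negation has an open branch (countermodel exists).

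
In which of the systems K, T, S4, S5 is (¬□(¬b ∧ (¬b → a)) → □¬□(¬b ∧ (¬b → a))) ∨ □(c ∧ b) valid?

S5

S5-tableau for the negation ¬((¬□(¬b ∧ (¬b → a)) → □¬□(¬b ∧ (¬b → a))) ∨ □(c ∧ b)):
1. ¬((¬□(¬b ∧ (¬b → a)) → □¬□(¬b ∧ (¬b → a))) ∨ □(c ∧ b)), u
2. ¬(¬□(¬b ∧ (¬b → a)) → □¬□(¬b ∧ (¬b → a))), u
3. ¬□(c ∧ b), u
4. ¬□(¬b ∧ (¬b → a)), u
5. ¬□¬□(¬b ∧ (¬b → a)), u
6. ¬(c ∧ b), v
7. ¬b, v
8. ¬(¬b ∧ (¬b → a)), w
9. ¬(¬b → a), w
10. ¬b, w
11. ¬a, w
12. □(¬b ∧ (¬b → a)), x
13. ¬b ∧ (¬b → a), u
14. ¬b, u
15. ¬b → a, u
16. ¬b ∧ (¬b → a), v
17. ¬b → a, v
18. ¬b ∧ (¬b → a), w
19. ¬b → a, w
20. ¬b ∧ (¬b → a), x
21. ¬b, x
22. ¬b → a, x
23. a, u
24. a, v
25. a, w
Accessibility: uRu, uRv, uRw, uRx, vRu, vRv, vRw, vRx, wRu, wRv, wRw, wRx, xRu, xRv, xRw, xRx
Branch closes: a and ¬a both at w.
Every branch closes (one shown): valid in S5.
S4-tableau for the negation ¬((¬□(¬b ∧ (¬b → a)) → □¬□(¬b ∧ (¬b → a))) ∨ □(c ∧ b)):
1. ¬((¬□(¬b ∧ (¬b → a)) → □¬□(¬b ∧ (¬b → a))) ∨ □(c ∧ b)), u
2. ¬(¬□(¬b ∧ (¬b → a)) → □¬□(¬b ∧ (¬b → a))), u
3. ¬□(c ∧ b), u
4. ¬□(¬b ∧ (¬b → a)), u
5. ¬□¬□(¬b ∧ (¬b → a)), u
6. ¬(c ∧ b), v
7. ¬b, v
8. ¬(¬b ∧ (¬b → a)), w
9. ¬(¬b → a), w
10. ¬b, w
11. ¬a, w
12. □(¬b ∧ (¬b → a)), x
13. ¬b ∧ (¬b → a), x
14. ¬b, x
15. ¬b → a, x
16. a, x
Accessibility: uRu, uRv, uRw, uRx, vRv, wRw, xRx
Complete open branch: countermodel on an S4-frame, so not valid in S4, nor in K, T (the same frame is also a K-frame and a T-frame).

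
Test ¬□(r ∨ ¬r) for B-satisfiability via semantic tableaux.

1. ¬□(r ∨ ¬r), u
2. ¬(r ∨ ¬r), v   [¬□-rule on 1: fresh world v, uRv]
3. ¬r, v   [¬∨-rule on 2]
4. r, v   [¬∨-rule on 2]
Accessibility: uRu, uRv, vRu, vRv
Branch closes: r and ¬r both at v.
Every branch closes; the branch above is one of them.

Unsatisfiable (every branch closes)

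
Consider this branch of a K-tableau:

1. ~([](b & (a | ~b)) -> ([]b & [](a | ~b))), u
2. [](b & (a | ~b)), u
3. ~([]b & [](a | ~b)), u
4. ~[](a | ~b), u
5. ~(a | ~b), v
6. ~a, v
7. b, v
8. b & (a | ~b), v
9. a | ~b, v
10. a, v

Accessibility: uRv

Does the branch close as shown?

Both a and ~a appear at v.

Closed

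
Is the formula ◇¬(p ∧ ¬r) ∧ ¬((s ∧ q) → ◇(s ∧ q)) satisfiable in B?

No, unsatisfiable

1. ◇¬(p ∧ ¬r) ∧ ¬((s ∧ q) → ◇(s ∧ q)), u
2. ◇¬(p ∧ ¬r), u   [∧-rule on 1]
3. ¬((s ∧ q) → ◇(s ∧ q)), u   [∧-rule on 1]
4. s ∧ q, u   [¬→-rule on 3]
5. ¬◇(s ∧ q), u   [¬→-rule on 3]
6. s, u   [∧-rule on 4]
7. q, u   [∧-rule on 4]
8. ¬(s ∧ q), u   [¬◇-rule on 5 via uRu]
9. ¬q, u   [¬∧-rule on 8 (branches; this branch)]
Accessibility: uRu
Branch closes: q and ¬q both at u.
(One branch shown.) All branches close.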